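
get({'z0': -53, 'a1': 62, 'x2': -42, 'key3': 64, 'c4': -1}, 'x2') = -42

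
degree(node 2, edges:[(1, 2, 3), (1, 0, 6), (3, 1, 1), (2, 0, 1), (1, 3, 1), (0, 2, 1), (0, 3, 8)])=3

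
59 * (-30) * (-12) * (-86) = -1826640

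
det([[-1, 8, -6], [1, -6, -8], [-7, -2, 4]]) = 720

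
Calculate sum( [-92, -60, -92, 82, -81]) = (-92) + (-60) + (-92) + 82 + (-81)
= -243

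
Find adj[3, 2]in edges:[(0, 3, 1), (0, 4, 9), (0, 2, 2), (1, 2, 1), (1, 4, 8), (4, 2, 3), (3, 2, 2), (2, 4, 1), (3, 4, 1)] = 2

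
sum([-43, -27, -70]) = (-43) + (-27) + (-70)
= -140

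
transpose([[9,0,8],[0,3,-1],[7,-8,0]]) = [[9, 0, 7], [0, 3, -8], [8, -1, 0]]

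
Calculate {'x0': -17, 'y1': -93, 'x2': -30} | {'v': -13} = {'x0': -17, 'y1': -93, 'x2': -30, 'v': -13}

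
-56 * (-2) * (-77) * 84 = -724416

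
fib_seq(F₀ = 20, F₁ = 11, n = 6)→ F_2 = F_1 + F_0 = 31
F_3 = F_2 + F_1 = 42
F_4 = F_3 + F_2 = 73
...
= [20, 11, 31, 42, 73, 115]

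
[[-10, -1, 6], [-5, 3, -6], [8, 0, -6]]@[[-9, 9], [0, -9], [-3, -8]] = [[72, -129], [63, -24], [-54, 120]]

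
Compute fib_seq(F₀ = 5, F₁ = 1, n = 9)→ [5, 1, 6, 7, 13, 20, 33, 53, 86]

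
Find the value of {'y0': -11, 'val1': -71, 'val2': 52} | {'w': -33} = {'y0': -11, 'val1': -71, 'val2': 52, 'w': -33}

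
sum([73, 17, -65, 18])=73 + 17 + (-65) + 18
= 43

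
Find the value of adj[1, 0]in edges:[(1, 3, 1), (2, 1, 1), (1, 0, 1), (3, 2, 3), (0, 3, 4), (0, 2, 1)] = 1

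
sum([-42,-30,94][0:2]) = -72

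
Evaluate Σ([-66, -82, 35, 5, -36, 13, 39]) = -92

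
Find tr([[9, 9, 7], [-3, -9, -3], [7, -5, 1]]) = 1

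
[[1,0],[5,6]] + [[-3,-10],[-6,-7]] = [[-2, -10], [-1, -1]]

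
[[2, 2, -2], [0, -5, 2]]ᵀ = [[2, 0], [2, -5], [-2, 2]]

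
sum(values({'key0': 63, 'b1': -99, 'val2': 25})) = -11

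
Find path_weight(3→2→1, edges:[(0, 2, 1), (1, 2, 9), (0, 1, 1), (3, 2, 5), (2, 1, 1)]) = w(3→2)=5 + w(2→1)=1
= 6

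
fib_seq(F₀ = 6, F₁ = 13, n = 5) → [6, 13, 19, 32, 51]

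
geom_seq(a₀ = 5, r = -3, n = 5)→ a_0 = 5*(-3)^0 = 5
a_1 = 5*(-3)^1 = -15
a_2 = 5*(-3)^2 = 45
...
= [5, -15, 45, -135, 405]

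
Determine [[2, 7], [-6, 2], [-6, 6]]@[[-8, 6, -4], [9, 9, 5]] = [[47, 75, 27], [66, -18, 34], [102, 18, 54]]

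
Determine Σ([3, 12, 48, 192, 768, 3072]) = 3 + 12 + 48 + 192 + 768 + 3072
= 4095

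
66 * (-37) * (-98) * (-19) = -4547004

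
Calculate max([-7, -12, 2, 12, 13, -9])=13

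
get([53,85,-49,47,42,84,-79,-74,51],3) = 47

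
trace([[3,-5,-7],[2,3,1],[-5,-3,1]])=diagonal: 3 + 3 + 1
= 7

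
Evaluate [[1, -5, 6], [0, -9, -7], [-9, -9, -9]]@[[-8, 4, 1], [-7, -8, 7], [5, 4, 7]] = C[0][0] = (1)*(-8) + (-5)*(-7) + (6)*(5) = 57
C[0][1] = (1)*(4) + (-5)*(-8) + (6)*(4) = 68
C[0][2] = (1)*(1) + (-5)*(7) + (6)*(7) = 8
C[1][0] = (0)*(-8) + (-9)*(-7) + (-7)*(5) = 28
C[1][1] = (0)*(4) + (-9)*(-8) + (-7)*(4) = 44
C[1][2] = (0)*(1) + (-9)*(7) + (-7)*(7) = -112
... (3 more cells)
= [[57, 68, 8], [28, 44, -112], [90, 0, -135]]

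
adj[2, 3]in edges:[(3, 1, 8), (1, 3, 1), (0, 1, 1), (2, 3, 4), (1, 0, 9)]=4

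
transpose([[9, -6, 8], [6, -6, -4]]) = [[9, 6], [-6, -6], [8, -4]]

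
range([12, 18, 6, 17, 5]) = 13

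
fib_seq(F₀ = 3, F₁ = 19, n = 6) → [3, 19, 22, 41, 63, 104]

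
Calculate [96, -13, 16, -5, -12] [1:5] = [-13, 16, -5, -12]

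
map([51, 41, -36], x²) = (51)²=2601, (41)²=1681, (-36)²=1296
= [2601, 1681, 1296]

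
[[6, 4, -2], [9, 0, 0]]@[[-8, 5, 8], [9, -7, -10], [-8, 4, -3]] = C[0][0] = (6)*(-8) + (4)*(9) + (-2)*(-8) = 4
C[0][1] = (6)*(5) + (4)*(-7) + (-2)*(4) = -6
C[0][2] = (6)*(8) + (4)*(-10) + (-2)*(-3) = 14
C[1][0] = (9)*(-8) + (0)*(9) + (0)*(-8) = -72
C[1][1] = (9)*(5) + (0)*(-7) + (0)*(4) = 45
C[1][2] = (9)*(8) + (0)*(-10) + (0)*(-3) = 72
= [[4, -6, 14], [-72, 45, 72]]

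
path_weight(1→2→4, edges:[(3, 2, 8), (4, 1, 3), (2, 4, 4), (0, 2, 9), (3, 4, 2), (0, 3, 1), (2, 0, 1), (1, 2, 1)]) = w(1→2)=1 + w(2→4)=4
= 5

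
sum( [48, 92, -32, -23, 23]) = 108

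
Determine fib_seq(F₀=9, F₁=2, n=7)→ F_2 = F_1 + F_0 = 11
F_3 = F_2 + F_1 = 13
F_4 = F_3 + F_2 = 24
...
= [9, 2, 11, 13, 24, 37, 61]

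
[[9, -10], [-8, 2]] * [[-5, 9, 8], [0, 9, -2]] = [[-45, -9, 92], [40, -54, -68]]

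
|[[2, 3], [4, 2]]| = -8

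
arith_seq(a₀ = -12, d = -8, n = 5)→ a_0 = -12 + 0*-8 = -12
a_1 = -12 + 1*-8 = -20
a_2 = -12 + 2*-8 = -28
...
= [-12, -20, -28, -36, -44]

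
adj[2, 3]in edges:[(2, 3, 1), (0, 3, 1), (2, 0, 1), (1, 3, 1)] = 1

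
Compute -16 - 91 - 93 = -200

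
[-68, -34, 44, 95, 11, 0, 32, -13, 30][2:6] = [44, 95, 11, 0]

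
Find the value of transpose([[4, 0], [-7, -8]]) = [[4, -7], [0, -8]]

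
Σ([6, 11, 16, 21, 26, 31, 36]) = 6 + 11 + 16 + 21 + 26 + 31 + 36
= 147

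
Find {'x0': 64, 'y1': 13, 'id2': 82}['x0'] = 64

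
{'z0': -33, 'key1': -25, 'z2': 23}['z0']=-33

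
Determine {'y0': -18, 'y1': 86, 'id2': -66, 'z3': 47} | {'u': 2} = {'y0': -18, 'y1': 86, 'id2': -66, 'z3': 47, 'u': 2}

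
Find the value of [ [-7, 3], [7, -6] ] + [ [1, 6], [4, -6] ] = [[-6, 9], [11, -12]]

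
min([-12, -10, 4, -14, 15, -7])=-14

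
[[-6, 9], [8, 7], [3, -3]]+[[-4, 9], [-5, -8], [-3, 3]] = [[-10, 18], [3, -1], [0, 0]]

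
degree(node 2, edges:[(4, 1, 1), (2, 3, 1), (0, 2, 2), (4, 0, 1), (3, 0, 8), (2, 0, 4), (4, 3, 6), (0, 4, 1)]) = 3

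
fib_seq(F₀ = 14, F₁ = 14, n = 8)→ F_2 = F_1 + F_0 = 28
F_3 = F_2 + F_1 = 42
F_4 = F_3 + F_2 = 70
...
= [14, 14, 28, 42, 70, 112, 182, 294]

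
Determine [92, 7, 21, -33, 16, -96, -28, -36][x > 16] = keep x where x > 16: 92✓, 7✗, 21✓, -33✗, 16✗, -96✗, -28✗, -36✗
= [92, 21]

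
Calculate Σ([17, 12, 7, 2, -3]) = 17 + 12 + 7 + 2 + (-3)
= 35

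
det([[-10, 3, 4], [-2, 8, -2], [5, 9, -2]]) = -294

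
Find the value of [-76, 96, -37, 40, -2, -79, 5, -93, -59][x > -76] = [96, -37, 40, -2, 5, -59]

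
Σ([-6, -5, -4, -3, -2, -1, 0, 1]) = -20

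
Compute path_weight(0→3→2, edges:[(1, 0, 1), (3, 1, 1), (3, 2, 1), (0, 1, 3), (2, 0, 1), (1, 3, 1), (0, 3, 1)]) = 2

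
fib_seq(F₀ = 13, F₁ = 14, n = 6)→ [13, 14, 27, 41, 68, 109]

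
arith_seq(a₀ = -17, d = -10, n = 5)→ [-17, -27, -37, -47, -57]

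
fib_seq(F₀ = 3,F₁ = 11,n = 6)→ F_2 = F_1 + F_0 = 14
F_3 = F_2 + F_1 = 25
F_4 = F_3 + F_2 = 39
...
= [3, 11, 14, 25, 39, 64]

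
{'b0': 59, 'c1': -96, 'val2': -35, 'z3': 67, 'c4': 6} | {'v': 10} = {'b0': 59, 'c1': -96, 'val2': -35, 'z3': 67, 'c4': 6, 'v': 10}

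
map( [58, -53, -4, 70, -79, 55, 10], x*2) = 58*2=116, -53*2=-106, -4*2=-8, 70*2=140, -79*2=-158, 55*2=110, 10*2=20
= [116, -106, -8, 140, -158, 110, 20]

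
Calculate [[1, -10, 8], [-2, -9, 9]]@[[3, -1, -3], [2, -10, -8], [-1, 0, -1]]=[[-25, 99, 69], [-33, 92, 69]]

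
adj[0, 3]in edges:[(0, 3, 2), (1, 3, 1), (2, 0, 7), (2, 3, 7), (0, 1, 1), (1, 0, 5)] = 2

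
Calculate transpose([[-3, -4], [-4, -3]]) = [[-3, -4], [-4, -3]]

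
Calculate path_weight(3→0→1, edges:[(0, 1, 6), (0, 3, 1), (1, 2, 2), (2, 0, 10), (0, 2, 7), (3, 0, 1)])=w(3→0)=1 + w(0→1)=6
= 7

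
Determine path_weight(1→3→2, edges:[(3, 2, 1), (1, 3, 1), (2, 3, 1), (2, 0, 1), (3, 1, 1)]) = w(1→3)=1 + w(3→2)=1
= 2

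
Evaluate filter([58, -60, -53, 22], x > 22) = [58]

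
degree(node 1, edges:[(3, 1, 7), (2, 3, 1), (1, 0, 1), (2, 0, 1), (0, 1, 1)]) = incident: (3,1), (1,0), (0,1)
= 3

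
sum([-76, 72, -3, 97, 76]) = (-76) + 72 + (-3) + 97 + 76
= 166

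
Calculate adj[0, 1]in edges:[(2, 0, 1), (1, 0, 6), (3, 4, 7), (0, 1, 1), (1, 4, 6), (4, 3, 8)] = 1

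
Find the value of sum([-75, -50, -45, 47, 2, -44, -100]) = -265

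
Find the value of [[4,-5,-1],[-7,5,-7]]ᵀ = [[4, -7], [-5, 5], [-1, -7]]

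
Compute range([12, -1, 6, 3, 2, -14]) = 26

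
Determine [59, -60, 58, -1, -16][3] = -1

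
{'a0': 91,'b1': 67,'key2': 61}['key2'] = 61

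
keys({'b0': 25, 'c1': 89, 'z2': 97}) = ['b0', 'c1', 'z2']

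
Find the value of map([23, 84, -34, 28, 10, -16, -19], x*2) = 23*2=46, 84*2=168, -34*2=-68, 28*2=56, 10*2=20, -16*2=-32, -19*2=-38
= [46, 168, -68, 56, 20, -32, -38]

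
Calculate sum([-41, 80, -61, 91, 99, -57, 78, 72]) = 261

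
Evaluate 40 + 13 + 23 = 76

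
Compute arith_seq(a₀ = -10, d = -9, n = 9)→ [-10, -19, -28, -37, -46, -55, -64, -73, -82]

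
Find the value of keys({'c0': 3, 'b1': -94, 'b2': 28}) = ['c0', 'b1', 'b2']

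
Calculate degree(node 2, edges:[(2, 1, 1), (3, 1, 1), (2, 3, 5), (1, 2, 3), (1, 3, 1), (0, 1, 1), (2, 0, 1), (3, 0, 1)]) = incident: (2,1), (2,3), (1,2), (2,0)
= 4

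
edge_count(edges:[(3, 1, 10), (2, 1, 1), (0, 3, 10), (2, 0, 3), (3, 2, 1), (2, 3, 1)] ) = 6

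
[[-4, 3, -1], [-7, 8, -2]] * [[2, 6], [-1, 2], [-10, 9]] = C[0][0] = (-4)*(2) + (3)*(-1) + (-1)*(-10) = -1
C[0][1] = (-4)*(6) + (3)*(2) + (-1)*(9) = -27
C[1][0] = (-7)*(2) + (8)*(-1) + (-2)*(-10) = -2
C[1][1] = (-7)*(6) + (8)*(2) + (-2)*(9) = -44
= [[-1, -27], [-2, -44]]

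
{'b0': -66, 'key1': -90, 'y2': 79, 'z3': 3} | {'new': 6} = {'b0': -66, 'key1': -90, 'y2': 79, 'z3': 3, 'new': 6}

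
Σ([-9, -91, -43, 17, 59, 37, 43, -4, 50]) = 59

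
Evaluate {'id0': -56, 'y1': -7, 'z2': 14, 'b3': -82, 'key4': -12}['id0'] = -56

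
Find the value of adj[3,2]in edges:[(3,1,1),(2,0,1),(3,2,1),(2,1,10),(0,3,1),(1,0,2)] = 1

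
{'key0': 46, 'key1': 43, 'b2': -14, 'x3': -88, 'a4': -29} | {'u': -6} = {'key0': 46, 'key1': 43, 'b2': -14, 'x3': -88, 'a4': -29, 'u': -6}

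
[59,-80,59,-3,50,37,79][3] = -3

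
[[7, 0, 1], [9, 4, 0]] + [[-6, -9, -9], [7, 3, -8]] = [[1, -9, -8], [16, 7, -8]]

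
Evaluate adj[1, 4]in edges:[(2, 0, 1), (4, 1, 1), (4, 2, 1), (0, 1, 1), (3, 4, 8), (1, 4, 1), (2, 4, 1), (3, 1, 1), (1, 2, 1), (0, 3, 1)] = 1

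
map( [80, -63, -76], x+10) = 80+10=90, -63+10=-53, -76+10=-66
= [90, -53, -66]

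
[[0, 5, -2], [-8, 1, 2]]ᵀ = [[0, -8], [5, 1], [-2, 2]]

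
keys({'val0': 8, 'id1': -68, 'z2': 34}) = ['val0', 'id1', 'z2']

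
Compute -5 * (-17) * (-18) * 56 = -85680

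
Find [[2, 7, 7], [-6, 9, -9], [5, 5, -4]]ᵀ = [[2, -6, 5], [7, 9, 5], [7, -9, -4]]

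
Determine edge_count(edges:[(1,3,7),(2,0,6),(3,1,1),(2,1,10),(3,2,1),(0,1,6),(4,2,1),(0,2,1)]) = 8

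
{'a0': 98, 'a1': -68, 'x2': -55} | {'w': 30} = {'a0': 98, 'a1': -68, 'x2': -55, 'w': 30}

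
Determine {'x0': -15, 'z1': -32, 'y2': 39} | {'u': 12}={'x0': -15, 'z1': -32, 'y2': 39, 'u': 12}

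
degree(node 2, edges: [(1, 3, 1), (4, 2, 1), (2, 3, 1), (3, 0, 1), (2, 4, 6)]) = 3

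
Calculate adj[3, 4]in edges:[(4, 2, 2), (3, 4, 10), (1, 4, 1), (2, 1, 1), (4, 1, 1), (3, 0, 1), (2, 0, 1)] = 10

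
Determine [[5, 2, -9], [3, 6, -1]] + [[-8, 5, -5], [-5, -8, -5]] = [[-3, 7, -14], [-2, -2, -6]]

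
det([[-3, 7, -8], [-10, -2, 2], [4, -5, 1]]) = -362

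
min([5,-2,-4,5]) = -4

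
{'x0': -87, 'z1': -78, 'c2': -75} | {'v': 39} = {'x0': -87, 'z1': -78, 'c2': -75, 'v': 39}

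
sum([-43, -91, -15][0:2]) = slice → [-43, -91]
(-43) + (-91)
= -134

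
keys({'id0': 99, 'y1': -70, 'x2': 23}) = ['id0', 'y1', 'x2']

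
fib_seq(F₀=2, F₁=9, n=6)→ [2, 9, 11, 20, 31, 51]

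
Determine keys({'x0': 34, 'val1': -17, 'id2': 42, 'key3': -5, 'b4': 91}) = ['x0', 'val1', 'id2', 'key3', 'b4']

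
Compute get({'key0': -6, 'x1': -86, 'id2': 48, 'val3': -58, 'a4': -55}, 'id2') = 48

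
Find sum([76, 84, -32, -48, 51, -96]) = 35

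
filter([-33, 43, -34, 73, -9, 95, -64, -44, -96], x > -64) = keep x where x > -64: -33✓, 43✓, -34✓, 73✓, -9✓, 95✓, -64✗, -44✓, -96✗
= [-33, 43, -34, 73, -9, 95, -44]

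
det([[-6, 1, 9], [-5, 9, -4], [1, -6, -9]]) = (1)*(-6)*det([[9, -4], [-6, -9]]) + (-1)*(1)*det([[-5, -4], [1, -9]]) + (1)*(9)*det([[-5, 9], [1, -6]])
= 630 + -49 + 189
= 770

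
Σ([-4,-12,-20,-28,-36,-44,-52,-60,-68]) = (-4) + (-12) + (-20) + (-28) + (-36) + (-44) + (-52) + (-60) + (-68)
= -324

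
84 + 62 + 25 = 171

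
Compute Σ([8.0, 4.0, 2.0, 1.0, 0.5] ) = 8.0 + 4.0 + 2.0 + 1.0 + 0.5
= 15.5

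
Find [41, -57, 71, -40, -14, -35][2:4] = [71, -40]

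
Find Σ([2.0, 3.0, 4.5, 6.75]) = 16.25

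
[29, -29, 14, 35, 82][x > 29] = [35, 82]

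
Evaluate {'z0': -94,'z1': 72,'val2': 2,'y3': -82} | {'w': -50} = {'z0': -94, 'z1': 72, 'val2': 2, 'y3': -82, 'w': -50}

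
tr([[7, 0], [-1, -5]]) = diagonal: 7 + (-5)
= 2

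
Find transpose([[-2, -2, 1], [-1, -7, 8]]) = [[-2, -1], [-2, -7], [1, 8]]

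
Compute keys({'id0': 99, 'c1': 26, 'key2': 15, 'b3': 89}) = ['id0', 'c1', 'key2', 'b3']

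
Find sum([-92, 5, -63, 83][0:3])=slice → [-92, 5, -63]
(-92) + 5 + (-63)
= -150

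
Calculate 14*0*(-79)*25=0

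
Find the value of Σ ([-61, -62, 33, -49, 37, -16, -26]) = -144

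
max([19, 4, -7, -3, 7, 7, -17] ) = 19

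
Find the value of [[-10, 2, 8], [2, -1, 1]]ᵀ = [[-10, 2], [2, -1], [8, 1]]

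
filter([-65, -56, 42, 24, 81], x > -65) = keep x where x > -65: -65✗, -56✓, 42✓, 24✓, 81✓
= [-56, 42, 24, 81]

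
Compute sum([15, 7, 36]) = 58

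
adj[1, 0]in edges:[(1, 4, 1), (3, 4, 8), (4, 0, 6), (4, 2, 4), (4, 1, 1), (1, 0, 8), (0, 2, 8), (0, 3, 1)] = 8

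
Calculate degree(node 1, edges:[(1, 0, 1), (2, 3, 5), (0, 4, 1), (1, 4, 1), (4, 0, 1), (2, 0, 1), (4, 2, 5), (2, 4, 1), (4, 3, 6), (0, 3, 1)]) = 2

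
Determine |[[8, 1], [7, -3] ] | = (8)*(-3) - (1)*(7)
= -31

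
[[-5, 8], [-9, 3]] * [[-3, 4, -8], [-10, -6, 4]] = C[0][0] = (-5)*(-3) + (8)*(-10) = -65
C[0][1] = (-5)*(4) + (8)*(-6) = -68
C[0][2] = (-5)*(-8) + (8)*(4) = 72
C[1][0] = (-9)*(-3) + (3)*(-10) = -3
C[1][1] = (-9)*(4) + (3)*(-6) = -54
C[1][2] = (-9)*(-8) + (3)*(4) = 84
= [[-65, -68, 72], [-3, -54, 84]]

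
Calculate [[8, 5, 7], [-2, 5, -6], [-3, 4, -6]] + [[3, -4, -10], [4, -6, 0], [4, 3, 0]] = [[11, 1, -3], [2, -1, -6], [1, 7, -6]]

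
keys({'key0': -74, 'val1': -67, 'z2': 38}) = ['key0', 'val1', 'z2']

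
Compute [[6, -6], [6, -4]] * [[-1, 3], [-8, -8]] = [[42, 66], [26, 50]]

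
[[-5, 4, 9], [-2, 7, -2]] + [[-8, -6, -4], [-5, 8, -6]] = [[-13, -2, 5], [-7, 15, -8]]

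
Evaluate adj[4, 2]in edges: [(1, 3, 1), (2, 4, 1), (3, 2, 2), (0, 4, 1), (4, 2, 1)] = 1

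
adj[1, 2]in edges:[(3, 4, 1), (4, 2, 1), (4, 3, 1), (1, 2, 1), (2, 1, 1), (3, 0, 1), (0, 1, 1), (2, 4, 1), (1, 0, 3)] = 1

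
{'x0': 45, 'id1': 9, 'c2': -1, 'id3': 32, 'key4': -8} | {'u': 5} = {'x0': 45, 'id1': 9, 'c2': -1, 'id3': 32, 'key4': -8, 'u': 5}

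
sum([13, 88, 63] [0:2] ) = slice → [13, 88]
13 + 88
= 101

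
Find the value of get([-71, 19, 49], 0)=-71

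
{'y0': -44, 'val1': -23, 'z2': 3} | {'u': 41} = {'y0': -44, 'val1': -23, 'z2': 3, 'u': 41}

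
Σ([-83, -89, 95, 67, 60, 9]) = (-83) + (-89) + 95 + 67 + 60 + 9
= 59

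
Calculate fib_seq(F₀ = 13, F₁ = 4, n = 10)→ [13, 4, 17, 21, 38, 59, 97, 156, 253, 409]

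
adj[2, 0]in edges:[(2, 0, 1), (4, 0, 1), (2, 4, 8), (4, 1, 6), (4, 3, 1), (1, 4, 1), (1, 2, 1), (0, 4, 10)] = 1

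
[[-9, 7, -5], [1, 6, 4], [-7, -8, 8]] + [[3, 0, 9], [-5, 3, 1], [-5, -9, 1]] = [[-6, 7, 4], [-4, 9, 5], [-12, -17, 9]]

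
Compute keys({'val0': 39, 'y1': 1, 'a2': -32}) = ['val0', 'y1', 'a2']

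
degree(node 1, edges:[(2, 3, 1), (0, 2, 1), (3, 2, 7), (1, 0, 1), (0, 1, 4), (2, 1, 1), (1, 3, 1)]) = 4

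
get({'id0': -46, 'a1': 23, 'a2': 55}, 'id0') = -46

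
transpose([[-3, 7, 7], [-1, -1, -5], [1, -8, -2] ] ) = [[-3, -1, 1], [7, -1, -8], [7, -5, -2]]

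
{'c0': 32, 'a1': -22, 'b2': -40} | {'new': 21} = {'c0': 32, 'a1': -22, 'b2': -40, 'new': 21}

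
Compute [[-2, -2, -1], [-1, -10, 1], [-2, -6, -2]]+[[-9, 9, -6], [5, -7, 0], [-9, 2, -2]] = [[-11, 7, -7], [4, -17, 1], [-11, -4, -4]]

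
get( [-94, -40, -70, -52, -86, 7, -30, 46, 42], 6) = -30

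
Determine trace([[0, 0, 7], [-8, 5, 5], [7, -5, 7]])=diagonal: 0 + 5 + 7
= 12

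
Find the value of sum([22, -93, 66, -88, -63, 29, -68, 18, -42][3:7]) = -190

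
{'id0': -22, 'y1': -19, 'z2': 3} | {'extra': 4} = {'id0': -22, 'y1': -19, 'z2': 3, 'extra': 4}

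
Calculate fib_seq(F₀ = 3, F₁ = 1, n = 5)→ [3, 1, 4, 5, 9]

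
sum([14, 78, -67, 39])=14 + 78 + (-67) + 39
= 64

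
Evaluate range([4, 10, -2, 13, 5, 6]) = 15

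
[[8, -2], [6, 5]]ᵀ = [[8, 6], [-2, 5]]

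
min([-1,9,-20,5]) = -20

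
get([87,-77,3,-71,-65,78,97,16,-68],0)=87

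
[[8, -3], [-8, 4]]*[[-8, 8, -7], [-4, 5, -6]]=[[-52, 49, -38], [48, -44, 32]]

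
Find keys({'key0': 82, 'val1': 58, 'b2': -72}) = ['key0', 'val1', 'b2']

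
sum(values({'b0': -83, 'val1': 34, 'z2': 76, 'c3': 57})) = 84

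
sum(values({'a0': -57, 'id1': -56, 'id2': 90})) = -23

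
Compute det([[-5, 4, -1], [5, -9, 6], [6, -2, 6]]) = (1)*(-5)*det([[-9, 6], [-2, 6]]) + (-1)*(4)*det([[5, 6], [6, 6]]) + (1)*(-1)*det([[5, -9], [6, -2]])
= 210 + 24 + -44
= 190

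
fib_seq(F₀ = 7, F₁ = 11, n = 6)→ F_2 = F_1 + F_0 = 18
F_3 = F_2 + F_1 = 29
F_4 = F_3 + F_2 = 47
...
= [7, 11, 18, 29, 47, 76]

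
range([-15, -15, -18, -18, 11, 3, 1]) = 29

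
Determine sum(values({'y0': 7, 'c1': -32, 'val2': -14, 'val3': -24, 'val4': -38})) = -101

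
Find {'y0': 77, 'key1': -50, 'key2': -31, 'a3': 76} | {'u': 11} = {'y0': 77, 'key1': -50, 'key2': -31, 'a3': 76, 'u': 11}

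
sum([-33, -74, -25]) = (-33) + (-74) + (-25)
= -132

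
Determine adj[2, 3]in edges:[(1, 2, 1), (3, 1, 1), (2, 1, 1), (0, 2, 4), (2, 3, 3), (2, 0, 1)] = 3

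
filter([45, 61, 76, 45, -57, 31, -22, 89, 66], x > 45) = keep x where x > 45: 45✗, 61✓, 76✓, 45✗, -57✗, 31✗, -22✗, 89✓, 66✓
= [61, 76, 89, 66]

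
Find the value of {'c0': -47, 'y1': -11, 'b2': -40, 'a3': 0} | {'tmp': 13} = {'c0': -47, 'y1': -11, 'b2': -40, 'a3': 0, 'tmp': 13}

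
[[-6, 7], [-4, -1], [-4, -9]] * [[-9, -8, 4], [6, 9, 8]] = C[0][0] = (-6)*(-9) + (7)*(6) = 96
C[0][1] = (-6)*(-8) + (7)*(9) = 111
C[0][2] = (-6)*(4) + (7)*(8) = 32
C[1][0] = (-4)*(-9) + (-1)*(6) = 30
C[1][1] = (-4)*(-8) + (-1)*(9) = 23
C[1][2] = (-4)*(4) + (-1)*(8) = -24
... (3 more cells)
= [[96, 111, 32], [30, 23, -24], [-18, -49, -88]]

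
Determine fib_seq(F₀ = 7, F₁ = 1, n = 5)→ F_2 = F_1 + F_0 = 8
F_3 = F_2 + F_1 = 9
F_4 = F_3 + F_2 = 17
= [7, 1, 8, 9, 17]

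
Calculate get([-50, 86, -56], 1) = 86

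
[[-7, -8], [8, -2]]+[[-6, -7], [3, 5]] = [[-13, -15], [11, 3]]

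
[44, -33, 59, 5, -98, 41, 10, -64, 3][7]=-64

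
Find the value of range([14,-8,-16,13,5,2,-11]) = 30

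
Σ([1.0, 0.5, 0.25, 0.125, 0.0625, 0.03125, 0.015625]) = 1.0 + 0.5 + 0.25 + 0.125 + 0.0625 + 0.03125 + 0.015625
= 1.984375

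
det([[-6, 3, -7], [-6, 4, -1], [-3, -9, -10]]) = (1)*(-6)*det([[4, -1], [-9, -10]]) + (-1)*(3)*det([[-6, -1], [-3, -10]]) + (1)*(-7)*det([[-6, 4], [-3, -9]])
= 294 + -171 + -462
= -339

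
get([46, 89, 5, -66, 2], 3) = -66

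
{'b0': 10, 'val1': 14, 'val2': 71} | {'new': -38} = {'b0': 10, 'val1': 14, 'val2': 71, 'new': -38}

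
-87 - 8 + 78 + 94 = 77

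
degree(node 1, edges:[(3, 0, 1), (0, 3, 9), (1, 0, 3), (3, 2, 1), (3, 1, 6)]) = 2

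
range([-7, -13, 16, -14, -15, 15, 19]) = 34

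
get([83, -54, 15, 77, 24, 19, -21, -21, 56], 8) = 56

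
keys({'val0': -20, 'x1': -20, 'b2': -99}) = ['val0', 'x1', 'b2']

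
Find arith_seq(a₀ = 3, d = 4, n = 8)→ [3, 7, 11, 15, 19, 23, 27, 31]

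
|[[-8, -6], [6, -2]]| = (-8)*(-2) - (-6)*(6)
= 52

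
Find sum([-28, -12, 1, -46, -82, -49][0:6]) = slice → [-28, -12, 1, -46, -82, -49]
(-28) + (-12) + 1 + (-46) + (-82) + (-49)
= -216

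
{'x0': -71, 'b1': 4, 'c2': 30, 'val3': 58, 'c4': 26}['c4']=26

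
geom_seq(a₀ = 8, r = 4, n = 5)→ [8, 32, 128, 512, 2048]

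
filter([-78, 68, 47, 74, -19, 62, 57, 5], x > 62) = [68, 74]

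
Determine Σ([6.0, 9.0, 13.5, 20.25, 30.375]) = 6.0 + 9.0 + 13.5 + 20.25 + 30.375
= 79.125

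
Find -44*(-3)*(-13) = -1716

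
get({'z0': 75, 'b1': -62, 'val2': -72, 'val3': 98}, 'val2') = -72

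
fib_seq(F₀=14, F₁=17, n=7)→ [14, 17, 31, 48, 79, 127, 206]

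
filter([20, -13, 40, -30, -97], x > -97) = keep x where x > -97: 20✓, -13✓, 40✓, -30✓, -97✗
= [20, -13, 40, -30]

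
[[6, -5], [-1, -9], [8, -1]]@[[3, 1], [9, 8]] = C[0][0] = (6)*(3) + (-5)*(9) = -27
C[0][1] = (6)*(1) + (-5)*(8) = -34
C[1][0] = (-1)*(3) + (-9)*(9) = -84
C[1][1] = (-1)*(1) + (-9)*(8) = -73
C[2][0] = (8)*(3) + (-1)*(9) = 15
C[2][1] = (8)*(1) + (-1)*(8) = 0
= [[-27, -34], [-84, -73], [15, 0]]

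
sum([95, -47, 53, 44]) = 145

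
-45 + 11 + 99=65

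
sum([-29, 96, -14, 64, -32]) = (-29) + 96 + (-14) + 64 + (-32)
= 85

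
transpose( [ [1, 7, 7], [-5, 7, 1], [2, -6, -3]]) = [[1, -5, 2], [7, 7, -6], [7, 1, -3]]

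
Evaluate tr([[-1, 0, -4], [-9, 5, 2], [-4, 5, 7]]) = 11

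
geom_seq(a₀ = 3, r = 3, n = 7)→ a_0 = 3*3^0 = 3
a_1 = 3*3^1 = 9
a_2 = 3*3^2 = 27
...
= [3, 9, 27, 81, 243, 729, 2187]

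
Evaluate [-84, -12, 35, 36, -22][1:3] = [-12, 35]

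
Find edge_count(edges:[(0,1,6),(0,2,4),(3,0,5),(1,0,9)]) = 4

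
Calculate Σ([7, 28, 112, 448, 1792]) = 7 + 28 + 112 + 448 + 1792
= 2387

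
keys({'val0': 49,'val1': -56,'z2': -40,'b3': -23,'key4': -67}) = ['val0', 'val1', 'z2', 'b3', 'key4']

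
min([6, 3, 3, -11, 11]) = -11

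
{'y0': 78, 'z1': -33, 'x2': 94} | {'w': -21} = {'y0': 78, 'z1': -33, 'x2': 94, 'w': -21}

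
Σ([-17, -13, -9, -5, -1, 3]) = (-17) + (-13) + (-9) + (-5) + (-1) + 3
= -42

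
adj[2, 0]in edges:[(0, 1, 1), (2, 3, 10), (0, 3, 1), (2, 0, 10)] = 10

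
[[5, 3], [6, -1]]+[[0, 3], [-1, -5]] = [[5, 6], [5, -6]]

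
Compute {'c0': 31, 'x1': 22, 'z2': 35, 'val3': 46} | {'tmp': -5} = {'c0': 31, 'x1': 22, 'z2': 35, 'val3': 46, 'tmp': -5}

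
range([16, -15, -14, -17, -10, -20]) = 36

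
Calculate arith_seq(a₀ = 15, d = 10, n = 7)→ [15, 25, 35, 45, 55, 65, 75]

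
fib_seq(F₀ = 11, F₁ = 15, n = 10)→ F_2 = F_1 + F_0 = 26
F_3 = F_2 + F_1 = 41
F_4 = F_3 + F_2 = 67
...
= [11, 15, 26, 41, 67, 108, 175, 283, 458, 741]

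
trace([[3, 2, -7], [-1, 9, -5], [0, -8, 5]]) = diagonal: 3 + 9 + 5
= 17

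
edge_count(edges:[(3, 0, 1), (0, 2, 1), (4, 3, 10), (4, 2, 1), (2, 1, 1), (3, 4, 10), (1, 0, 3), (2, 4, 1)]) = 8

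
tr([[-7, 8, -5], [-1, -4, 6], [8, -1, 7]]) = -4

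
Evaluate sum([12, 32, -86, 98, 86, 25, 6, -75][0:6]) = 167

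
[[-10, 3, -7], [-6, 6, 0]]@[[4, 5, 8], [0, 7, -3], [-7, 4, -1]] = [[9, -57, -82], [-24, 12, -66]]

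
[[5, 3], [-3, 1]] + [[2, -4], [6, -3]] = [[7, -1], [3, -2]]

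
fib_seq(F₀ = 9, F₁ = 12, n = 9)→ [9, 12, 21, 33, 54, 87, 141, 228, 369]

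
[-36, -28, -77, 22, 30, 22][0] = -36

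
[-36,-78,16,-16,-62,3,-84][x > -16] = [16, 3]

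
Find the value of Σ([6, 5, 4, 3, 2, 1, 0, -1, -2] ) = 18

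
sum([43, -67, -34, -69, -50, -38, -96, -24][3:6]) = slice → [-69, -50, -38]
(-69) + (-50) + (-38)
= -157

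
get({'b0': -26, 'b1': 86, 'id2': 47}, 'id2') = 47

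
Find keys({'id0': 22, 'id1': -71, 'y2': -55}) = ['id0', 'id1', 'y2']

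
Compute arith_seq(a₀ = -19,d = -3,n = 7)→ [-19, -22, -25, -28, -31, -34, -37]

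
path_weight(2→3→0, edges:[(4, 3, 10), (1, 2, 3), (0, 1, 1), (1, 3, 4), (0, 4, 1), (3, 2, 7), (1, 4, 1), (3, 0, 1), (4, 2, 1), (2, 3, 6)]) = 7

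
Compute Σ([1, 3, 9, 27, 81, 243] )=1 + 3 + 9 + 27 + 81 + 243
= 364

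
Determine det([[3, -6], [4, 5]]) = 39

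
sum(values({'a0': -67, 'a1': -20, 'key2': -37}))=-124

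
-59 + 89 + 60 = 90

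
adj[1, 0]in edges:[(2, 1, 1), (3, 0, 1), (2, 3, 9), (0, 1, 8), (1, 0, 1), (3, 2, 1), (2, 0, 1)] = 1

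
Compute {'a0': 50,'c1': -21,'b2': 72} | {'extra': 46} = {'a0': 50, 'c1': -21, 'b2': 72, 'extra': 46}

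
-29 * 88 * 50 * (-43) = 5486800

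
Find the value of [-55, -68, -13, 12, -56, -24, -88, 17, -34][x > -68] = keep x where x > -68: -55✓, -68✗, -13✓, 12✓, -56✓, -24✓, -88✗, 17✓, -34✓
= [-55, -13, 12, -56, -24, 17, -34]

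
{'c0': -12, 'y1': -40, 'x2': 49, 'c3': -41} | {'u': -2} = {'c0': -12, 'y1': -40, 'x2': 49, 'c3': -41, 'u': -2}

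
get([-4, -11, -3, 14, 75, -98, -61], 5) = -98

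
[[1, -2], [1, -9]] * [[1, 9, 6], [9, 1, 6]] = [[-17, 7, -6], [-80, 0, -48]]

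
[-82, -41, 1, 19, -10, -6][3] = 19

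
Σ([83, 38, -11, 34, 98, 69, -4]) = 83 + 38 + (-11) + 34 + 98 + 69 + (-4)
= 307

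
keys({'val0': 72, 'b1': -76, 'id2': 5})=['val0', 'b1', 'id2']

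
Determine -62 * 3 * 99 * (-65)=1196910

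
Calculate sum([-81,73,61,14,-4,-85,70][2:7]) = 56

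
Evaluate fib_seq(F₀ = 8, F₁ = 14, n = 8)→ F_2 = F_1 + F_0 = 22
F_3 = F_2 + F_1 = 36
F_4 = F_3 + F_2 = 58
...
= [8, 14, 22, 36, 58, 94, 152, 246]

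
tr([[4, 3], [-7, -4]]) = 0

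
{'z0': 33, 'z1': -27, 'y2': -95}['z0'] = 33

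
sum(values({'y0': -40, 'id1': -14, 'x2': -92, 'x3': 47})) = -99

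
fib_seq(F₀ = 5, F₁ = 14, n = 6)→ [5, 14, 19, 33, 52, 85]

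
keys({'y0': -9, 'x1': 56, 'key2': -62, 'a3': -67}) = ['y0', 'x1', 'key2', 'a3']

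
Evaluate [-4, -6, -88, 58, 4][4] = 4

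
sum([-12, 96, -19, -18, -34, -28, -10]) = -25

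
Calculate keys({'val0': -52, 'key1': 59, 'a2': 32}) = ['val0', 'key1', 'a2']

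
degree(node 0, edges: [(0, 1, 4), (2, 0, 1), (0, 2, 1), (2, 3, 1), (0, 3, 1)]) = 4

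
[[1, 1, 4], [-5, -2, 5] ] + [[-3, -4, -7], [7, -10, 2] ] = [[-2, -3, -3], [2, -12, 7]]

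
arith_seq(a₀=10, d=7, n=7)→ [10, 17, 24, 31, 38, 45, 52]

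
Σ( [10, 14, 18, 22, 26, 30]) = 10 + 14 + 18 + 22 + 26 + 30
= 120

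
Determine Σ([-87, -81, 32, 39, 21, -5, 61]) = -20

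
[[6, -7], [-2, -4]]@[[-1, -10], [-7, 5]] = C[0][0] = (6)*(-1) + (-7)*(-7) = 43
C[0][1] = (6)*(-10) + (-7)*(5) = -95
C[1][0] = (-2)*(-1) + (-4)*(-7) = 30
C[1][1] = (-2)*(-10) + (-4)*(5) = 0
= [[43, -95], [30, 0]]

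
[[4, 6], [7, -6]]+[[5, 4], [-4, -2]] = [[9, 10], [3, -8]]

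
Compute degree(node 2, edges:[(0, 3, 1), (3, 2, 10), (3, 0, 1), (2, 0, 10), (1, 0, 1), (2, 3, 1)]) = incident: (3,2), (2,0), (2,3)
= 3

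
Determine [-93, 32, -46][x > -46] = [32]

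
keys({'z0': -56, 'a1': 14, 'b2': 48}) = ['z0', 'a1', 'b2']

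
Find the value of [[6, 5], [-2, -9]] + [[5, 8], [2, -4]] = [[11, 13], [0, -13]]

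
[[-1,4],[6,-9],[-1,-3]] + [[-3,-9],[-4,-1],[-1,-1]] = [[-4, -5], [2, -10], [-2, -4]]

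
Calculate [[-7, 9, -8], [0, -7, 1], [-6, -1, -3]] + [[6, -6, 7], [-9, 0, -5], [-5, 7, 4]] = [[-1, 3, -1], [-9, -7, -4], [-11, 6, 1]]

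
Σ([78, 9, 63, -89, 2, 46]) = 109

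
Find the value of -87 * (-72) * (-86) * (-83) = 44712432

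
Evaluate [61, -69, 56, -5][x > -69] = keep x where x > -69: 61✓, -69✗, 56✓, -5✓
= [61, 56, -5]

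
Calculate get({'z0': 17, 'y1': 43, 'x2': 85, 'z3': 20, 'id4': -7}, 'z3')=20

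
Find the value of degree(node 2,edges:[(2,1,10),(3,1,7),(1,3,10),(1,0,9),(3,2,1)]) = incident: (2,1), (3,2)
= 2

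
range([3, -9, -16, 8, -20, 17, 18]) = 38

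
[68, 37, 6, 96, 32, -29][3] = 96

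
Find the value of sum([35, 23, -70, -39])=-51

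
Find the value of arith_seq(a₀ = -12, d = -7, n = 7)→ a_0 = -12 + 0*-7 = -12
a_1 = -12 + 1*-7 = -19
a_2 = -12 + 2*-7 = -26
...
= [-12, -19, -26, -33, -40, -47, -54]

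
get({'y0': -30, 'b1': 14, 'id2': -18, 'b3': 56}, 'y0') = -30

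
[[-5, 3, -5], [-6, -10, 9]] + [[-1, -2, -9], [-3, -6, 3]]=[[-6, 1, -14], [-9, -16, 12]]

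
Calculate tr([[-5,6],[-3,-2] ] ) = -7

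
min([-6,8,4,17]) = -6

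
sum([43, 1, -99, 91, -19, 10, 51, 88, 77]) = 243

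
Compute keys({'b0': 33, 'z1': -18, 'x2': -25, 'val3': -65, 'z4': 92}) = ['b0', 'z1', 'x2', 'val3', 'z4']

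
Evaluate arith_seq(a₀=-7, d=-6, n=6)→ [-7, -13, -19, -25, -31, -37]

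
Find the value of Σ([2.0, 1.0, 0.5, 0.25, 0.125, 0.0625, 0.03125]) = 3.96875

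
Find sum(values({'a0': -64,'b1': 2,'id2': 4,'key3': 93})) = 35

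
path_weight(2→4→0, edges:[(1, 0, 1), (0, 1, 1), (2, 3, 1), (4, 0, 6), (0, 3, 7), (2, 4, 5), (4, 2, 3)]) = w(2→4)=5 + w(4→0)=6
= 11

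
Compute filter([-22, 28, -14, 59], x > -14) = keep x where x > -14: -22✗, 28✓, -14✗, 59✓
= [28, 59]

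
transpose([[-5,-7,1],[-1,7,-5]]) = [[-5, -1], [-7, 7], [1, -5]]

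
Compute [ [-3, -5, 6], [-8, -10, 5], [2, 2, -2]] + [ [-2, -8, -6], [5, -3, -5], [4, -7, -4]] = [[-5, -13, 0], [-3, -13, 0], [6, -5, -6]]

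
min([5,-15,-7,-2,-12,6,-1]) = -15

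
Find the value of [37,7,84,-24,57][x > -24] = [37, 7, 84, 57]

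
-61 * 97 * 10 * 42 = -2485140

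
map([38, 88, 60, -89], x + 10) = [48, 98, 70, -79]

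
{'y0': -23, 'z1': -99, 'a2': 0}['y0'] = -23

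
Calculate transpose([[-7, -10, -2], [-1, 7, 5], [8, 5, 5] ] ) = [[-7, -1, 8], [-10, 7, 5], [-2, 5, 5]]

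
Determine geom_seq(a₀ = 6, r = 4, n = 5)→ [6, 24, 96, 384, 1536]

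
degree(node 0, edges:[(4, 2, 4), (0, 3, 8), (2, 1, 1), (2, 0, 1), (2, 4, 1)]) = 2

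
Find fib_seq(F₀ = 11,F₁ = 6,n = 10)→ F_2 = F_1 + F_0 = 17
F_3 = F_2 + F_1 = 23
F_4 = F_3 + F_2 = 40
...
= [11, 6, 17, 23, 40, 63, 103, 166, 269, 435]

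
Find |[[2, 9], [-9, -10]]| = 61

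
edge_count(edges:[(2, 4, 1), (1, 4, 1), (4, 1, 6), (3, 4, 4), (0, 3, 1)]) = 5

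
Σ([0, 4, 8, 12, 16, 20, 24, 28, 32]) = 144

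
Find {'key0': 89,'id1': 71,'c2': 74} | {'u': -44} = {'key0': 89, 'id1': 71, 'c2': 74, 'u': -44}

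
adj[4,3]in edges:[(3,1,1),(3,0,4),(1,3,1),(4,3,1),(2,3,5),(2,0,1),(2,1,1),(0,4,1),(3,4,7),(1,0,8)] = 1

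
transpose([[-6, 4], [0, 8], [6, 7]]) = [[-6, 0, 6], [4, 8, 7]]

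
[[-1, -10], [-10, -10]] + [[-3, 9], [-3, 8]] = [[-4, -1], [-13, -2]]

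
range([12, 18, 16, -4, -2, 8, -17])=35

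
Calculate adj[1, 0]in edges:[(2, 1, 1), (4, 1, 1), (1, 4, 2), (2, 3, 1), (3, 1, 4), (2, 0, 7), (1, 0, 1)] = 1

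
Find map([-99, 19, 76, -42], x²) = (-99)²=9801, (19)²=361, (76)²=5776, (-42)²=1764
= [9801, 361, 5776, 1764]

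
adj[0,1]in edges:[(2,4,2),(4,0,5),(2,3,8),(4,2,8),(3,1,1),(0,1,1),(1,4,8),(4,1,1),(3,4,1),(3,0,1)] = 1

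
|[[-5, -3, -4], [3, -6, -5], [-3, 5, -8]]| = (1)*(-5)*det([[-6, -5], [5, -8]]) + (-1)*(-3)*det([[3, -5], [-3, -8]]) + (1)*(-4)*det([[3, -6], [-3, 5]])
= -365 + -117 + 12
= -470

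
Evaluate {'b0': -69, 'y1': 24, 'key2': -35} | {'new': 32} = {'b0': -69, 'y1': 24, 'key2': -35, 'new': 32}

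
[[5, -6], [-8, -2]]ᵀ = [[5, -8], [-6, -2]]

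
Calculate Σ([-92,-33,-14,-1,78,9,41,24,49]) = (-92) + (-33) + (-14) + (-1) + 78 + 9 + 41 + 24 + 49
= 61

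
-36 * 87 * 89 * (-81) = 22578588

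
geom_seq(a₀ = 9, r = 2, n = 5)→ [9, 18, 36, 72, 144]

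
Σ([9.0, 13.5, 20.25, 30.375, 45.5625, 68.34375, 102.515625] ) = 9.0 + 13.5 + 20.25 + 30.375 + 45.5625 + 68.34375 + 102.515625
= 289.546875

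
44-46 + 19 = 17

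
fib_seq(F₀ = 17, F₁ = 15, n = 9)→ F_2 = F_1 + F_0 = 32
F_3 = F_2 + F_1 = 47
F_4 = F_3 + F_2 = 79
...
= [17, 15, 32, 47, 79, 126, 205, 331, 536]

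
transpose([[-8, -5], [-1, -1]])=[[-8, -1], [-5, -1]]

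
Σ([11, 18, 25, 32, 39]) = 11 + 18 + 25 + 32 + 39
= 125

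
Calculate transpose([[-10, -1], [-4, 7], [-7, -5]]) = [[-10, -4, -7], [-1, 7, -5]]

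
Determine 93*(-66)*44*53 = -14313816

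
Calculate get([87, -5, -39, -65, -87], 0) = 87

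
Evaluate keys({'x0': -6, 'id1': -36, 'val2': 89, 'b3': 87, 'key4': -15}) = ['x0', 'id1', 'val2', 'b3', 'key4']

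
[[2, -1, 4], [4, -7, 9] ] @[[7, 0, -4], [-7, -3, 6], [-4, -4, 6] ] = C[0][0] = (2)*(7) + (-1)*(-7) + (4)*(-4) = 5
C[0][1] = (2)*(0) + (-1)*(-3) + (4)*(-4) = -13
C[0][2] = (2)*(-4) + (-1)*(6) + (4)*(6) = 10
C[1][0] = (4)*(7) + (-7)*(-7) + (9)*(-4) = 41
C[1][1] = (4)*(0) + (-7)*(-3) + (9)*(-4) = -15
C[1][2] = (4)*(-4) + (-7)*(6) + (9)*(6) = -4
= [[5, -13, 10], [41, -15, -4]]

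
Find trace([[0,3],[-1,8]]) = diagonal: 0 + 8
= 8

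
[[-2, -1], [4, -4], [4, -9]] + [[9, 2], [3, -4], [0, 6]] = [[7, 1], [7, -8], [4, -3]]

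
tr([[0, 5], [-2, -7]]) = -7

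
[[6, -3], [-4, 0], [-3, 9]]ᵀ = [[6, -4, -3], [-3, 0, 9]]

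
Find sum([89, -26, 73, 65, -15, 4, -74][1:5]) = 97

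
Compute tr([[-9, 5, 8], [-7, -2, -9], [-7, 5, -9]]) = -20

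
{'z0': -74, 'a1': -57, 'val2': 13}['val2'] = 13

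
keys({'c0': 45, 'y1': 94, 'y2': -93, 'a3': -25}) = ['c0', 'y1', 'y2', 'a3']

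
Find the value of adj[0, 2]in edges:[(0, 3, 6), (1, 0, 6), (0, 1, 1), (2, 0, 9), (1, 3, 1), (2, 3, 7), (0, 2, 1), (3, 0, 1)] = 1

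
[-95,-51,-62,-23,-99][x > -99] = keep x where x > -99: -95✓, -51✓, -62✓, -23✓, -99✗
= [-95, -51, -62, -23]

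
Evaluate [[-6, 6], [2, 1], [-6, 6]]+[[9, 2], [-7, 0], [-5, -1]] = [[3, 8], [-5, 1], [-11, 5]]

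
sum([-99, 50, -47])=(-99) + 50 + (-47)
= -96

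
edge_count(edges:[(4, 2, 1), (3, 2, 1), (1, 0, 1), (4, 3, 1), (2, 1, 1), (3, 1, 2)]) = 6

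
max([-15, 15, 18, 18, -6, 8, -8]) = 18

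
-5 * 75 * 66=-24750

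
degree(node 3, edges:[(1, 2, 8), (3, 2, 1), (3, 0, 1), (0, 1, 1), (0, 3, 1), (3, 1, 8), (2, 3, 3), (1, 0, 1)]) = incident: (3,2), (3,0), (0,3), (3,1), (2,3)
= 5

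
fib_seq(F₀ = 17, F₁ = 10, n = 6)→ [17, 10, 27, 37, 64, 101]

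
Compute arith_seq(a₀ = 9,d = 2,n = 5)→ a_0 = 9 + 0*2 = 9
a_1 = 9 + 1*2 = 11
a_2 = 9 + 2*2 = 13
...
= [9, 11, 13, 15, 17]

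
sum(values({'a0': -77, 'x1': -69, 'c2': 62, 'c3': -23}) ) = -107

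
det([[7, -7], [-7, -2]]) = -63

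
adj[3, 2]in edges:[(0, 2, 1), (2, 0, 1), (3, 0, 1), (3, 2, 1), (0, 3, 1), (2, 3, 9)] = 1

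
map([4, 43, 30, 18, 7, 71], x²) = [16, 1849, 900, 324, 49, 5041]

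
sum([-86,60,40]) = 14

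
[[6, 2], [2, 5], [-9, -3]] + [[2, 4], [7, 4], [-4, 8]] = [[8, 6], [9, 9], [-13, 5]]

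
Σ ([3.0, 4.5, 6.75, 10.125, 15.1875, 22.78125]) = 62.34375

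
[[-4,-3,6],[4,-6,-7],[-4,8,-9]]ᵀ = [[-4, 4, -4], [-3, -6, 8], [6, -7, -9]]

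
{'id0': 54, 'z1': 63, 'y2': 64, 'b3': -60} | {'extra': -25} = {'id0': 54, 'z1': 63, 'y2': 64, 'b3': -60, 'extra': -25}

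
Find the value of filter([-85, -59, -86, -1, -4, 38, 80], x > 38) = [80]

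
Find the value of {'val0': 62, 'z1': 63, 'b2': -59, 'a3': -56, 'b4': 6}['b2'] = -59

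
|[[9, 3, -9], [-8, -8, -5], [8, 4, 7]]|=-564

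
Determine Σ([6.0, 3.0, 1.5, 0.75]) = 11.25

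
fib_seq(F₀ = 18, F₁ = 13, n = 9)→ F_2 = F_1 + F_0 = 31
F_3 = F_2 + F_1 = 44
F_4 = F_3 + F_2 = 75
...
= [18, 13, 31, 44, 75, 119, 194, 313, 507]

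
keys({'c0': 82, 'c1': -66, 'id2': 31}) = ['c0', 'c1', 'id2']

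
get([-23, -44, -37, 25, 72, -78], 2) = -37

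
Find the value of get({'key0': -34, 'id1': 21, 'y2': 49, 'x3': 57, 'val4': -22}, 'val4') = -22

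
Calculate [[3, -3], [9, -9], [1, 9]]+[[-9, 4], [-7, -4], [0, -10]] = [[-6, 1], [2, -13], [1, -1]]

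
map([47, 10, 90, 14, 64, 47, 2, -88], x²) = (47)²=2209, (10)²=100, (90)²=8100, (14)²=196, (64)²=4096, (47)²=2209, (2)²=4, (-88)²=7744
= [2209, 100, 8100, 196, 4096, 2209, 4, 7744]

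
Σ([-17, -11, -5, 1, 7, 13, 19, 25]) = (-17) + (-11) + (-5) + 1 + 7 + 13 + 19 + 25
= 32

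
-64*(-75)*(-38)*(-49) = 8937600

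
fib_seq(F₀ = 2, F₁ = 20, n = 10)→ F_2 = F_1 + F_0 = 22
F_3 = F_2 + F_1 = 42
F_4 = F_3 + F_2 = 64
...
= [2, 20, 22, 42, 64, 106, 170, 276, 446, 722]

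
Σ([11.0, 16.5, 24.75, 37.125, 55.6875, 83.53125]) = 228.59375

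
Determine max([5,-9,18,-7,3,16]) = 18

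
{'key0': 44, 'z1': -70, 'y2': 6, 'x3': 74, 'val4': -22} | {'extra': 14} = {'key0': 44, 'z1': -70, 'y2': 6, 'x3': 74, 'val4': -22, 'extra': 14}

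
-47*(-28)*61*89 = 7144564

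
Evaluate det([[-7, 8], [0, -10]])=70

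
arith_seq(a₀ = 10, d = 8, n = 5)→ a_0 = 10 + 0*8 = 10
a_1 = 10 + 1*8 = 18
a_2 = 10 + 2*8 = 26
...
= [10, 18, 26, 34, 42]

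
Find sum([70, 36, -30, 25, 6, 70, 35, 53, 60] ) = 325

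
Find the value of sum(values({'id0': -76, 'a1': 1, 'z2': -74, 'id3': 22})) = -127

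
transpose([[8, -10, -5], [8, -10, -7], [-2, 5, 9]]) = [[8, 8, -2], [-10, -10, 5], [-5, -7, 9]]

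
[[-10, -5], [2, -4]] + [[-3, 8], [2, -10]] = [[-13, 3], [4, -14]]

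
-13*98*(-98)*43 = 5368636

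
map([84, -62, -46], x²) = (84)²=7056, (-62)²=3844, (-46)²=2116
= [7056, 3844, 2116]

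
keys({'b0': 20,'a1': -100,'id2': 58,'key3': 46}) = ['b0', 'a1', 'id2', 'key3']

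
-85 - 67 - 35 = -187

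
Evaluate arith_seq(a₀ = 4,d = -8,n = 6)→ a_0 = 4 + 0*-8 = 4
a_1 = 4 + 1*-8 = -4
a_2 = 4 + 2*-8 = -12
...
= [4, -4, -12, -20, -28, -36]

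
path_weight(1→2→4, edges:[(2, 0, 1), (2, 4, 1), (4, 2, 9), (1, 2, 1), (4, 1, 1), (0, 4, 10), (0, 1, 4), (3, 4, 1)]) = 2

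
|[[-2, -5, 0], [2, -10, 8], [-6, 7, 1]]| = (1)*(-2)*det([[-10, 8], [7, 1]]) + (-1)*(-5)*det([[2, 8], [-6, 1]]) + (1)*(0)*det([[2, -10], [-6, 7]])
= 132 + 250 + 0
= 382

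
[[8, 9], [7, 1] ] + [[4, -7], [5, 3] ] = [[12, 2], [12, 4]]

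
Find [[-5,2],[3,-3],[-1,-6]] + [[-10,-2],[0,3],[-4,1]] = [[-15, 0], [3, 0], [-5, -5]]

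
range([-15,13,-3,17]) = 32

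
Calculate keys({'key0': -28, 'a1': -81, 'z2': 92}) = ['key0', 'a1', 'z2']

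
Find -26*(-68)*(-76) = -134368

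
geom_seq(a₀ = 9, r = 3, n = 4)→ a_0 = 9*3^0 = 9
a_1 = 9*3^1 = 27
a_2 = 9*3^2 = 81
...
= [9, 27, 81, 243]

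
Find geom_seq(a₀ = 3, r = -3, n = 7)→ a_0 = 3*(-3)^0 = 3
a_1 = 3*(-3)^1 = -9
a_2 = 3*(-3)^2 = 27
...
= [3, -9, 27, -81, 243, -729, 2187]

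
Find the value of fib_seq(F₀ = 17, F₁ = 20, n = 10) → F_2 = F_1 + F_0 = 37
F_3 = F_2 + F_1 = 57
F_4 = F_3 + F_2 = 94
...
= [17, 20, 37, 57, 94, 151, 245, 396, 641, 1037]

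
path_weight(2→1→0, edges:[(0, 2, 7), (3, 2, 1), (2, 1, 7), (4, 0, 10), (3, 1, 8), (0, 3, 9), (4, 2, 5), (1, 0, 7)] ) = w(2→1)=7 + w(1→0)=7
= 14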